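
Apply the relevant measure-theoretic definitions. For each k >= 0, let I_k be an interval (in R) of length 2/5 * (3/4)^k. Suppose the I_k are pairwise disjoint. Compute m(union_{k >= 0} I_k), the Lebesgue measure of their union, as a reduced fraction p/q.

By countable additivity of the Lebesgue measure on pairwise disjoint measurable sets,
  m(union_{k >= 0} I_k) = sum_{k >= 0} m(I_k) = sum_{k >= 0} a * r^k,
  with a = 2/5 and r = 3/4.
Since 0 < r = 3/4 < 1, the geometric series converges:
  sum_{k >= 0} a * r^k = a / (1 - r).
  = 2/5 / (1 - 3/4)
  = 2/5 / (1/4)
  = 8/5.

8/5


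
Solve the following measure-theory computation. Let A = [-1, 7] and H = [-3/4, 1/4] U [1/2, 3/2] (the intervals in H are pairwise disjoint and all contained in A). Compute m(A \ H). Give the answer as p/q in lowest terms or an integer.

The ambient interval has length m(A) = 7 - (-1) = 8.
Since the holes are disjoint and sit inside A, by finite additivity
  m(H) = sum_i (b_i - a_i), and m(A \ H) = m(A) - m(H).
Computing the hole measures:
  m(H_1) = 1/4 - (-3/4) = 1.
  m(H_2) = 3/2 - 1/2 = 1.
Summed: m(H) = 1 + 1 = 2.
So m(A \ H) = 8 - 2 = 6.

6


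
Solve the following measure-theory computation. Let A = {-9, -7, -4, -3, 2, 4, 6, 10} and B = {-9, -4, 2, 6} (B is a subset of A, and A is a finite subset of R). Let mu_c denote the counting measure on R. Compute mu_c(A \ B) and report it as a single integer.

Counting measure assigns mu_c(E) = |E| (number of elements) when E is finite. For B subset A, A \ B is the set of elements of A not in B, so |A \ B| = |A| - |B|.
|A| = 8, |B| = 4, so mu_c(A \ B) = 8 - 4 = 4.

4


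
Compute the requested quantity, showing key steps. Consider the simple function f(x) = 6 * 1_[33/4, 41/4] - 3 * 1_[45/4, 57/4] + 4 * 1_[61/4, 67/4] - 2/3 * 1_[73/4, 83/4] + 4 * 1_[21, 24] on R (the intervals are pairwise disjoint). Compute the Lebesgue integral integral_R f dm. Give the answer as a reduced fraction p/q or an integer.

For a simple function f = sum_i c_i * 1_{A_i} with disjoint A_i,
  integral f dm = sum_i c_i * m(A_i).
Lengths of the A_i:
  m(A_1) = 41/4 - 33/4 = 2.
  m(A_2) = 57/4 - 45/4 = 3.
  m(A_3) = 67/4 - 61/4 = 3/2.
  m(A_4) = 83/4 - 73/4 = 5/2.
  m(A_5) = 24 - 21 = 3.
Contributions c_i * m(A_i):
  (6) * (2) = 12.
  (-3) * (3) = -9.
  (4) * (3/2) = 6.
  (-2/3) * (5/2) = -5/3.
  (4) * (3) = 12.
Total: 12 - 9 + 6 - 5/3 + 12 = 58/3.

58/3


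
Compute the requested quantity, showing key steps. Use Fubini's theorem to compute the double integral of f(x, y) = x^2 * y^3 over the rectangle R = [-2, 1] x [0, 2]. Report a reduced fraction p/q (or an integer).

f(x, y) is a tensor product of a function of x and a function of y, and both factors are bounded continuous (hence Lebesgue integrable) on the rectangle, so Fubini's theorem applies:
  integral_R f d(m x m) = (integral_a1^b1 x^2 dx) * (integral_a2^b2 y^3 dy).
Inner integral in x: integral_{-2}^{1} x^2 dx = (1^3 - (-2)^3)/3
  = 3.
Inner integral in y: integral_{0}^{2} y^3 dy = (2^4 - 0^4)/4
  = 4.
Product: (3) * (4) = 12.

12


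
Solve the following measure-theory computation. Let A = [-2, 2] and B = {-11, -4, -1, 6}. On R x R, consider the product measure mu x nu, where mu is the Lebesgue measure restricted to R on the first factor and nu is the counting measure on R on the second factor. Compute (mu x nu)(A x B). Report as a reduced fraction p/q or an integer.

For a measurable rectangle A x B, the product measure satisfies
  (mu x nu)(A x B) = mu(A) * nu(B).
  mu(A) = 4.
  nu(B) = 4.
  (mu x nu)(A x B) = 4 * 4 = 16.

16


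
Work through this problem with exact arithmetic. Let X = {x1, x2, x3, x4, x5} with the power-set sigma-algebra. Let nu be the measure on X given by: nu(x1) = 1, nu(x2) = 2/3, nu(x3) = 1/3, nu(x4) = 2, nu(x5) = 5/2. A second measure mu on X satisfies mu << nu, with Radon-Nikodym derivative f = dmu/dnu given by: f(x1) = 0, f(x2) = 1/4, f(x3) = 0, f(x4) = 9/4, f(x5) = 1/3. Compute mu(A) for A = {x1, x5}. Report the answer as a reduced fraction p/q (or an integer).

By the defining property of the Radon-Nikodym derivative, for every measurable set A,
  mu(A) = integral_A f dnu.
Since nu is a discrete measure concentrated on the atoms of X, the integral over A reduces to the sum
  mu(A) = sum_{x in A} f(x) * nu({x}).
Computing each term:
  x1: f(x1) * nu(x1) = 0 * 1 = 0.
  x5: f(x5) * nu(x5) = 1/3 * 5/2 = 5/6.
Summing: mu(A) = 0 + 5/6 = 5/6.

5/6


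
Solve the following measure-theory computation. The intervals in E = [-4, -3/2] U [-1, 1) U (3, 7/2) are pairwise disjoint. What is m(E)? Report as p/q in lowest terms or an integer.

For pairwise disjoint intervals, m(union_i I_i) = sum_i m(I_i),
and m is invariant under swapping open/closed endpoints (single points have measure 0).
So m(E) = sum_i (b_i - a_i).
  I_1 has length -3/2 - (-4) = 5/2.
  I_2 has length 1 - (-1) = 2.
  I_3 has length 7/2 - 3 = 1/2.
Summing:
  m(E) = 5/2 + 2 + 1/2 = 5.

5


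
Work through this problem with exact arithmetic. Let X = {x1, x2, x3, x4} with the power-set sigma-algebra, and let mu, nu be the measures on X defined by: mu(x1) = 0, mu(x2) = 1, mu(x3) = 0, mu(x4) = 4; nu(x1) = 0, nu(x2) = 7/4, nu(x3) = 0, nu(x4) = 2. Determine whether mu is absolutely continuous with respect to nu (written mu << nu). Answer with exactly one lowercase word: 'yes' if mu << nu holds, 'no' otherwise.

mu << nu means: every nu-null measurable set is also mu-null; equivalently, for every atom x, if nu({x}) = 0 then mu({x}) = 0.
Checking each atom:
  x1: nu = 0, mu = 0 -> consistent with mu << nu.
  x2: nu = 7/4 > 0 -> no constraint.
  x3: nu = 0, mu = 0 -> consistent with mu << nu.
  x4: nu = 2 > 0 -> no constraint.
No atom violates the condition. Therefore mu << nu.

yes


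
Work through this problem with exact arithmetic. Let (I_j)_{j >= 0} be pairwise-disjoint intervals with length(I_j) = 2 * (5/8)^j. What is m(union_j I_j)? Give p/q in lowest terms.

By countable additivity of the Lebesgue measure on pairwise disjoint measurable sets,
  m(union_{j >= 0} I_j) = sum_{j >= 0} m(I_j) = sum_{j >= 0} a * r^j,
  with a = 2 and r = 5/8.
Since 0 < r = 5/8 < 1, the geometric series converges:
  sum_{j >= 0} a * r^j = a / (1 - r).
  = 2 / (1 - 5/8)
  = 2 / (3/8)
  = 16/3.

16/3


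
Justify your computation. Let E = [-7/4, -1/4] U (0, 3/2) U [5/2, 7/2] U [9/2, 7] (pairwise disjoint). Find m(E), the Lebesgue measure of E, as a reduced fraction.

For pairwise disjoint intervals, m(union_i I_i) = sum_i m(I_i),
and m is invariant under swapping open/closed endpoints (single points have measure 0).
So m(E) = sum_i (b_i - a_i).
  I_1 has length -1/4 - (-7/4) = 3/2.
  I_2 has length 3/2 - 0 = 3/2.
  I_3 has length 7/2 - 5/2 = 1.
  I_4 has length 7 - 9/2 = 5/2.
Summing:
  m(E) = 3/2 + 3/2 + 1 + 5/2 = 13/2.

13/2


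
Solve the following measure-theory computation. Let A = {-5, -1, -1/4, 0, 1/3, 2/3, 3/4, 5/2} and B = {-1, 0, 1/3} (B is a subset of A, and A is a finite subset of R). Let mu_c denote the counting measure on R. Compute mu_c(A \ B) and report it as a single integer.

Counting measure assigns mu_c(E) = |E| (number of elements) when E is finite. For B subset A, A \ B is the set of elements of A not in B, so |A \ B| = |A| - |B|.
|A| = 8, |B| = 3, so mu_c(A \ B) = 8 - 3 = 5.

5


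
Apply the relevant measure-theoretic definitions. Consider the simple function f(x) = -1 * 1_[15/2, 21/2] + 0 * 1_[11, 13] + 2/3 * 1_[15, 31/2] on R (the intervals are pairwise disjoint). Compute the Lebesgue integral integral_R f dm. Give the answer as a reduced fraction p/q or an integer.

For a simple function f = sum_i c_i * 1_{A_i} with disjoint A_i,
  integral f dm = sum_i c_i * m(A_i).
Lengths of the A_i:
  m(A_1) = 21/2 - 15/2 = 3.
  m(A_2) = 13 - 11 = 2.
  m(A_3) = 31/2 - 15 = 1/2.
Contributions c_i * m(A_i):
  (-1) * (3) = -3.
  (0) * (2) = 0.
  (2/3) * (1/2) = 1/3.
Total: -3 + 0 + 1/3 = -8/3.

-8/3


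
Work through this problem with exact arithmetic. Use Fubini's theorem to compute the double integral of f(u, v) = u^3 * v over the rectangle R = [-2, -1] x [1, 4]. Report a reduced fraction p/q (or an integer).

f(u, v) is a tensor product of a function of u and a function of v, and both factors are bounded continuous (hence Lebesgue integrable) on the rectangle, so Fubini's theorem applies:
  integral_R f d(m x m) = (integral_a1^b1 u^3 du) * (integral_a2^b2 v dv).
Inner integral in u: integral_{-2}^{-1} u^3 du = ((-1)^4 - (-2)^4)/4
  = -15/4.
Inner integral in v: integral_{1}^{4} v dv = (4^2 - 1^2)/2
  = 15/2.
Product: (-15/4) * (15/2) = -225/8.

-225/8


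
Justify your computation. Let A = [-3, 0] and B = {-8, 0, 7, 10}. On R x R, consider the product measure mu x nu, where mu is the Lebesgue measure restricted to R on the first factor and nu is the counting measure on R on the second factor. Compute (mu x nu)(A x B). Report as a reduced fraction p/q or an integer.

For a measurable rectangle A x B, the product measure satisfies
  (mu x nu)(A x B) = mu(A) * nu(B).
  mu(A) = 3.
  nu(B) = 4.
  (mu x nu)(A x B) = 3 * 4 = 12.

12


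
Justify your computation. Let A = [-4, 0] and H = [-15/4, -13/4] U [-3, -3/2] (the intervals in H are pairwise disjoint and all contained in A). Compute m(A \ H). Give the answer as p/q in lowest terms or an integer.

The ambient interval has length m(A) = 0 - (-4) = 4.
Since the holes are disjoint and sit inside A, by finite additivity
  m(H) = sum_i (b_i - a_i), and m(A \ H) = m(A) - m(H).
Computing the hole measures:
  m(H_1) = -13/4 - (-15/4) = 1/2.
  m(H_2) = -3/2 - (-3) = 3/2.
Summed: m(H) = 1/2 + 3/2 = 2.
So m(A \ H) = 4 - 2 = 2.

2


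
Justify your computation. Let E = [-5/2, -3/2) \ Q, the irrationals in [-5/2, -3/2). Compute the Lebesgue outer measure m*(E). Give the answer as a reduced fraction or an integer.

The interval I = [-5/2, -3/2) has m(I) = -3/2 - (-5/2) = 1 (endpoints are measure-zero, so open/closed/half-open agree). Write I = (I cap Q) u (I \ Q). The rationals in I are countable, so m*(I cap Q) = 0 (cover each rational by intervals whose total length is arbitrarily small). By countable subadditivity m*(I) <= m*(I cap Q) + m*(I \ Q), hence m*(I \ Q) >= m(I) = 1. The reverse inequality m*(I \ Q) <= m*(I) = 1 is trivial since (I \ Q) is a subset of I. Therefore m*(I \ Q) = 1.

1


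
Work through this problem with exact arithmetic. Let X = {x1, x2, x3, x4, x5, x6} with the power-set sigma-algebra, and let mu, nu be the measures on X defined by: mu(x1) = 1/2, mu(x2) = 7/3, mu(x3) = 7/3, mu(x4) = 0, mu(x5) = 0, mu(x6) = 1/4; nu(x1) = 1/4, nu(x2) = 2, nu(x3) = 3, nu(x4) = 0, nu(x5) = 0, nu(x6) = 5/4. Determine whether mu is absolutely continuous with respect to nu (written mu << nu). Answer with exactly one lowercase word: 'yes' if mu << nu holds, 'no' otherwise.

mu << nu means: every nu-null measurable set is also mu-null; equivalently, for every atom x, if nu({x}) = 0 then mu({x}) = 0.
Checking each atom:
  x1: nu = 1/4 > 0 -> no constraint.
  x2: nu = 2 > 0 -> no constraint.
  x3: nu = 3 > 0 -> no constraint.
  x4: nu = 0, mu = 0 -> consistent with mu << nu.
  x5: nu = 0, mu = 0 -> consistent with mu << nu.
  x6: nu = 5/4 > 0 -> no constraint.
No atom violates the condition. Therefore mu << nu.

yes


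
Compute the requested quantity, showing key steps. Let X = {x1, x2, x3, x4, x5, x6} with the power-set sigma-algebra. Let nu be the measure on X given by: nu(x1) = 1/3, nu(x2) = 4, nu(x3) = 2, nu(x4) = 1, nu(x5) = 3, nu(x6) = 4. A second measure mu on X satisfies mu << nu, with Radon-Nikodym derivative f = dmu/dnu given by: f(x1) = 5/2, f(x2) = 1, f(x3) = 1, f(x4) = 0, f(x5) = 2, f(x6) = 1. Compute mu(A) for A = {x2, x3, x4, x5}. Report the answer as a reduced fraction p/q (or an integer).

By the defining property of the Radon-Nikodym derivative, for every measurable set A,
  mu(A) = integral_A f dnu.
Since nu is a discrete measure concentrated on the atoms of X, the integral over A reduces to the sum
  mu(A) = sum_{x in A} f(x) * nu({x}).
Computing each term:
  x2: f(x2) * nu(x2) = 1 * 4 = 4.
  x3: f(x3) * nu(x3) = 1 * 2 = 2.
  x4: f(x4) * nu(x4) = 0 * 1 = 0.
  x5: f(x5) * nu(x5) = 2 * 3 = 6.
Summing: mu(A) = 4 + 2 + 0 + 6 = 12.

12


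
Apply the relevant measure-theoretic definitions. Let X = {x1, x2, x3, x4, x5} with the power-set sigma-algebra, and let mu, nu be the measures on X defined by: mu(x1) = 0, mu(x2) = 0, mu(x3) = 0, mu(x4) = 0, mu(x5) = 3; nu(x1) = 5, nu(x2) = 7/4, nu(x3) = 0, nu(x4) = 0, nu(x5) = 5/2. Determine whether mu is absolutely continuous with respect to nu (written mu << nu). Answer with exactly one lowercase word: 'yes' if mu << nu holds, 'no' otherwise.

mu << nu means: every nu-null measurable set is also mu-null; equivalently, for every atom x, if nu({x}) = 0 then mu({x}) = 0.
Checking each atom:
  x1: nu = 5 > 0 -> no constraint.
  x2: nu = 7/4 > 0 -> no constraint.
  x3: nu = 0, mu = 0 -> consistent with mu << nu.
  x4: nu = 0, mu = 0 -> consistent with mu << nu.
  x5: nu = 5/2 > 0 -> no constraint.
No atom violates the condition. Therefore mu << nu.

yes


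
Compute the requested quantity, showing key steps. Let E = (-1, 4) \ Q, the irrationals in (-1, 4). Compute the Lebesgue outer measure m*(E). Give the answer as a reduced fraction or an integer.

The interval I = (-1, 4) has m(I) = 4 - (-1) = 5 (endpoints are measure-zero, so open/closed/half-open agree). Write I = (I cap Q) u (I \ Q). The rationals in I are countable, so m*(I cap Q) = 0 (cover each rational by intervals whose total length is arbitrarily small). By countable subadditivity m*(I) <= m*(I cap Q) + m*(I \ Q), hence m*(I \ Q) >= m(I) = 5. The reverse inequality m*(I \ Q) <= m*(I) = 5 is trivial since (I \ Q) is a subset of I. Therefore m*(I \ Q) = 5.

5


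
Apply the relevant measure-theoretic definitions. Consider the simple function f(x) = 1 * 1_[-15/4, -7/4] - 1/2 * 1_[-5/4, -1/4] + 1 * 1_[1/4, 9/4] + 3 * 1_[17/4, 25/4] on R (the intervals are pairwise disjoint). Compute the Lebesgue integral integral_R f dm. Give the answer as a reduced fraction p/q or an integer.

For a simple function f = sum_i c_i * 1_{A_i} with disjoint A_i,
  integral f dm = sum_i c_i * m(A_i).
Lengths of the A_i:
  m(A_1) = -7/4 - (-15/4) = 2.
  m(A_2) = -1/4 - (-5/4) = 1.
  m(A_3) = 9/4 - 1/4 = 2.
  m(A_4) = 25/4 - 17/4 = 2.
Contributions c_i * m(A_i):
  (1) * (2) = 2.
  (-1/2) * (1) = -1/2.
  (1) * (2) = 2.
  (3) * (2) = 6.
Total: 2 - 1/2 + 2 + 6 = 19/2.

19/2


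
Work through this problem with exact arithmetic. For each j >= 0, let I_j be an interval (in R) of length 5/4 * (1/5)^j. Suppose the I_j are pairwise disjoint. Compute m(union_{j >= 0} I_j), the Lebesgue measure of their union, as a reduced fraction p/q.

By countable additivity of the Lebesgue measure on pairwise disjoint measurable sets,
  m(union_{j >= 0} I_j) = sum_{j >= 0} m(I_j) = sum_{j >= 0} a * r^j,
  with a = 5/4 and r = 1/5.
Since 0 < r = 1/5 < 1, the geometric series converges:
  sum_{j >= 0} a * r^j = a / (1 - r).
  = 5/4 / (1 - 1/5)
  = 5/4 / (4/5)
  = 25/16.

25/16


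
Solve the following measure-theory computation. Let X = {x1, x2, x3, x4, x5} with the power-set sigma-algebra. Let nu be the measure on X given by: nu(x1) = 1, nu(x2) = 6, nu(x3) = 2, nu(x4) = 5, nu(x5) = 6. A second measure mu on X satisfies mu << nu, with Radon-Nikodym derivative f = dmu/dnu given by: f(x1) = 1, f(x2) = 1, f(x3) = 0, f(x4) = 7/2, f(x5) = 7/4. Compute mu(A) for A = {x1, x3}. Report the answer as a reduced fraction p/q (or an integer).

By the defining property of the Radon-Nikodym derivative, for every measurable set A,
  mu(A) = integral_A f dnu.
Since nu is a discrete measure concentrated on the atoms of X, the integral over A reduces to the sum
  mu(A) = sum_{x in A} f(x) * nu({x}).
Computing each term:
  x1: f(x1) * nu(x1) = 1 * 1 = 1.
  x3: f(x3) * nu(x3) = 0 * 2 = 0.
Summing: mu(A) = 1 + 0 = 1.

1


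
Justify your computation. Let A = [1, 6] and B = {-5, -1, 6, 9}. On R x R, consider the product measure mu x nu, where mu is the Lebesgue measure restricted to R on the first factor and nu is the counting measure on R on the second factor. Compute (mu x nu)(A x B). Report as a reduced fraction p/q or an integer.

For a measurable rectangle A x B, the product measure satisfies
  (mu x nu)(A x B) = mu(A) * nu(B).
  mu(A) = 5.
  nu(B) = 4.
  (mu x nu)(A x B) = 5 * 4 = 20.

20


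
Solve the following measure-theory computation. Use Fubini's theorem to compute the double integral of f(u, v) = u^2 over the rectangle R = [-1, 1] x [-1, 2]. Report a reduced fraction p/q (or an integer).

f(u, v) is a tensor product of a function of u and a function of v, and both factors are bounded continuous (hence Lebesgue integrable) on the rectangle, so Fubini's theorem applies:
  integral_R f d(m x m) = (integral_a1^b1 u^2 du) * (integral_a2^b2 1 dv).
Inner integral in u: integral_{-1}^{1} u^2 du = (1^3 - (-1)^3)/3
  = 2/3.
Inner integral in v: integral_{-1}^{2} 1 dv = (2^1 - (-1)^1)/1
  = 3.
Product: (2/3) * (3) = 2.

2


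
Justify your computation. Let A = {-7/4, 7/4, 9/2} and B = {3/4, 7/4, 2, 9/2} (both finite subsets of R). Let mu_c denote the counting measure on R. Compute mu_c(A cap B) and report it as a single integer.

Counting measure on a finite set equals cardinality. mu_c(A cap B) = |A cap B| (elements appearing in both).
Enumerating the elements of A that also lie in B gives 2 element(s).
So mu_c(A cap B) = 2.

2


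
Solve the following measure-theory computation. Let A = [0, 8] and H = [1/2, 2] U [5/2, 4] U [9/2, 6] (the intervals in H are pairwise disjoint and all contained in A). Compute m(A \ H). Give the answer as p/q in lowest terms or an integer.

The ambient interval has length m(A) = 8 - 0 = 8.
Since the holes are disjoint and sit inside A, by finite additivity
  m(H) = sum_i (b_i - a_i), and m(A \ H) = m(A) - m(H).
Computing the hole measures:
  m(H_1) = 2 - 1/2 = 3/2.
  m(H_2) = 4 - 5/2 = 3/2.
  m(H_3) = 6 - 9/2 = 3/2.
Summed: m(H) = 3/2 + 3/2 + 3/2 = 9/2.
So m(A \ H) = 8 - 9/2 = 7/2.

7/2


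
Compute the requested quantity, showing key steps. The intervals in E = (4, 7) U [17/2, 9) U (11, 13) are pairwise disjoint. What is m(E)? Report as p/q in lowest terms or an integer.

For pairwise disjoint intervals, m(union_i I_i) = sum_i m(I_i),
and m is invariant under swapping open/closed endpoints (single points have measure 0).
So m(E) = sum_i (b_i - a_i).
  I_1 has length 7 - 4 = 3.
  I_2 has length 9 - 17/2 = 1/2.
  I_3 has length 13 - 11 = 2.
Summing:
  m(E) = 3 + 1/2 + 2 = 11/2.

11/2


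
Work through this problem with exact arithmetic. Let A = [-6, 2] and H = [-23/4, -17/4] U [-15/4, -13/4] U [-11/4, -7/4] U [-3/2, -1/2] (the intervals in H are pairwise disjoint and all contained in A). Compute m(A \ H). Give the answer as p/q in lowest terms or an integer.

The ambient interval has length m(A) = 2 - (-6) = 8.
Since the holes are disjoint and sit inside A, by finite additivity
  m(H) = sum_i (b_i - a_i), and m(A \ H) = m(A) - m(H).
Computing the hole measures:
  m(H_1) = -17/4 - (-23/4) = 3/2.
  m(H_2) = -13/4 - (-15/4) = 1/2.
  m(H_3) = -7/4 - (-11/4) = 1.
  m(H_4) = -1/2 - (-3/2) = 1.
Summed: m(H) = 3/2 + 1/2 + 1 + 1 = 4.
So m(A \ H) = 8 - 4 = 4.

4


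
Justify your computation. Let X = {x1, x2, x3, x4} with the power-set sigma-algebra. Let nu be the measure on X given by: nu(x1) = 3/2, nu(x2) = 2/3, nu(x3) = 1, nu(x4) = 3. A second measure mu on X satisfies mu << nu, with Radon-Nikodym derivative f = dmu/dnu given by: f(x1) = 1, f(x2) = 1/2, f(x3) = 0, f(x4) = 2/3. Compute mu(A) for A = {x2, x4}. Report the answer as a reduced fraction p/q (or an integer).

By the defining property of the Radon-Nikodym derivative, for every measurable set A,
  mu(A) = integral_A f dnu.
Since nu is a discrete measure concentrated on the atoms of X, the integral over A reduces to the sum
  mu(A) = sum_{x in A} f(x) * nu({x}).
Computing each term:
  x2: f(x2) * nu(x2) = 1/2 * 2/3 = 1/3.
  x4: f(x4) * nu(x4) = 2/3 * 3 = 2.
Summing: mu(A) = 1/3 + 2 = 7/3.

7/3


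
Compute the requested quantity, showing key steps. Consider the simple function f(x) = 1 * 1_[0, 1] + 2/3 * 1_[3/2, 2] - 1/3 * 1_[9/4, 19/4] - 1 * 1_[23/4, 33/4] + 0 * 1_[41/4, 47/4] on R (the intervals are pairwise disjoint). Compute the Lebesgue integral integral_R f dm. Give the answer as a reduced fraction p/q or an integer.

For a simple function f = sum_i c_i * 1_{A_i} with disjoint A_i,
  integral f dm = sum_i c_i * m(A_i).
Lengths of the A_i:
  m(A_1) = 1 - 0 = 1.
  m(A_2) = 2 - 3/2 = 1/2.
  m(A_3) = 19/4 - 9/4 = 5/2.
  m(A_4) = 33/4 - 23/4 = 5/2.
  m(A_5) = 47/4 - 41/4 = 3/2.
Contributions c_i * m(A_i):
  (1) * (1) = 1.
  (2/3) * (1/2) = 1/3.
  (-1/3) * (5/2) = -5/6.
  (-1) * (5/2) = -5/2.
  (0) * (3/2) = 0.
Total: 1 + 1/3 - 5/6 - 5/2 + 0 = -2.

-2


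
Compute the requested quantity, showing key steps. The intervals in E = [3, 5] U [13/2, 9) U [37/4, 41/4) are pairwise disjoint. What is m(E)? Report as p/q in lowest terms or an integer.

For pairwise disjoint intervals, m(union_i I_i) = sum_i m(I_i),
and m is invariant under swapping open/closed endpoints (single points have measure 0).
So m(E) = sum_i (b_i - a_i).
  I_1 has length 5 - 3 = 2.
  I_2 has length 9 - 13/2 = 5/2.
  I_3 has length 41/4 - 37/4 = 1.
Summing:
  m(E) = 2 + 5/2 + 1 = 11/2.

11/2


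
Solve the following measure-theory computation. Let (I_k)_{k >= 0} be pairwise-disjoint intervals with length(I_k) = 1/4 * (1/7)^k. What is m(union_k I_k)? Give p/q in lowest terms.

By countable additivity of the Lebesgue measure on pairwise disjoint measurable sets,
  m(union_{k >= 0} I_k) = sum_{k >= 0} m(I_k) = sum_{k >= 0} a * r^k,
  with a = 1/4 and r = 1/7.
Since 0 < r = 1/7 < 1, the geometric series converges:
  sum_{k >= 0} a * r^k = a / (1 - r).
  = 1/4 / (1 - 1/7)
  = 1/4 / (6/7)
  = 7/24.

7/24


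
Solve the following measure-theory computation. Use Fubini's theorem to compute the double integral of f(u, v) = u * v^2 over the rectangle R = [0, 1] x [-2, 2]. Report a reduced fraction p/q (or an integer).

f(u, v) is a tensor product of a function of u and a function of v, and both factors are bounded continuous (hence Lebesgue integrable) on the rectangle, so Fubini's theorem applies:
  integral_R f d(m x m) = (integral_a1^b1 u du) * (integral_a2^b2 v^2 dv).
Inner integral in u: integral_{0}^{1} u du = (1^2 - 0^2)/2
  = 1/2.
Inner integral in v: integral_{-2}^{2} v^2 dv = (2^3 - (-2)^3)/3
  = 16/3.
Product: (1/2) * (16/3) = 8/3.

8/3


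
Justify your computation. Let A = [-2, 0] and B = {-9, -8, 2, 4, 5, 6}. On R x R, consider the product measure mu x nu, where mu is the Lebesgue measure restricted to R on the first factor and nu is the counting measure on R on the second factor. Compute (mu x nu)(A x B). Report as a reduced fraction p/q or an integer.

For a measurable rectangle A x B, the product measure satisfies
  (mu x nu)(A x B) = mu(A) * nu(B).
  mu(A) = 2.
  nu(B) = 6.
  (mu x nu)(A x B) = 2 * 6 = 12.

12


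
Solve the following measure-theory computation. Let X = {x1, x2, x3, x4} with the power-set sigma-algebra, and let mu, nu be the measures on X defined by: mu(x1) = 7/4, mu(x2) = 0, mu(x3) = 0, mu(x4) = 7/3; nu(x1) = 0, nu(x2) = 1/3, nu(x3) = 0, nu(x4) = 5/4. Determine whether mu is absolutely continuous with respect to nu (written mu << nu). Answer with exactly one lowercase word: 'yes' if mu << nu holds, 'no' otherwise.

mu << nu means: every nu-null measurable set is also mu-null; equivalently, for every atom x, if nu({x}) = 0 then mu({x}) = 0.
Checking each atom:
  x1: nu = 0, mu = 7/4 > 0 -> violates mu << nu.
  x2: nu = 1/3 > 0 -> no constraint.
  x3: nu = 0, mu = 0 -> consistent with mu << nu.
  x4: nu = 5/4 > 0 -> no constraint.
The atom(s) x1 violate the condition (nu = 0 but mu > 0). Therefore mu is NOT absolutely continuous w.r.t. nu.

no


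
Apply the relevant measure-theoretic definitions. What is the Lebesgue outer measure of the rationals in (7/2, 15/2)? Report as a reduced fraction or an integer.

The set Q cap (7/2, 15/2) is countable (a subset of the countable set Q). Lebesgue outer measure of any countable set is 0: each singleton {q} has m*({q}) = 0, and by countable subadditivity m*(union_k {q_k}) <= sum_k m*({q_k}) = sum_k 0 = 0. The reverse inequality m*(E) >= 0 is automatic. So m*(Q cap (7/2, 15/2)) = 0.

0


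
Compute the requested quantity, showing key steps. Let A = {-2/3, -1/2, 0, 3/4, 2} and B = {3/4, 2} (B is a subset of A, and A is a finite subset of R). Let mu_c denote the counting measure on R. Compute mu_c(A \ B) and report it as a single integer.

Counting measure assigns mu_c(E) = |E| (number of elements) when E is finite. For B subset A, A \ B is the set of elements of A not in B, so |A \ B| = |A| - |B|.
|A| = 5, |B| = 2, so mu_c(A \ B) = 5 - 2 = 3.

3


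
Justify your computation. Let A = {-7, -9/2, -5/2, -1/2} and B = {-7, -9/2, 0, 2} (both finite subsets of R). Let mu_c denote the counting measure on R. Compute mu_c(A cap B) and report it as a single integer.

Counting measure on a finite set equals cardinality. mu_c(A cap B) = |A cap B| (elements appearing in both).
Enumerating the elements of A that also lie in B gives 2 element(s).
So mu_c(A cap B) = 2.

2


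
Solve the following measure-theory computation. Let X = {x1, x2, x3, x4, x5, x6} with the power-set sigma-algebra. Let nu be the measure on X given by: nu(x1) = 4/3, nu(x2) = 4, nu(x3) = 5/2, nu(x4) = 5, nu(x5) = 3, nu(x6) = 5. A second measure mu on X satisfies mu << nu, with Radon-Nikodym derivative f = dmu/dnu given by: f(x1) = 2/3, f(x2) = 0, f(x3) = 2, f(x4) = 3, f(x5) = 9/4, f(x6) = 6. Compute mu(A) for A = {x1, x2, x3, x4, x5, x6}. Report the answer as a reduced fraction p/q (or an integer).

By the defining property of the Radon-Nikodym derivative, for every measurable set A,
  mu(A) = integral_A f dnu.
Since nu is a discrete measure concentrated on the atoms of X, the integral over A reduces to the sum
  mu(A) = sum_{x in A} f(x) * nu({x}).
Computing each term:
  x1: f(x1) * nu(x1) = 2/3 * 4/3 = 8/9.
  x2: f(x2) * nu(x2) = 0 * 4 = 0.
  x3: f(x3) * nu(x3) = 2 * 5/2 = 5.
  x4: f(x4) * nu(x4) = 3 * 5 = 15.
  x5: f(x5) * nu(x5) = 9/4 * 3 = 27/4.
  x6: f(x6) * nu(x6) = 6 * 5 = 30.
Summing: mu(A) = 8/9 + 0 + 5 + 15 + 27/4 + 30 = 2075/36.

2075/36


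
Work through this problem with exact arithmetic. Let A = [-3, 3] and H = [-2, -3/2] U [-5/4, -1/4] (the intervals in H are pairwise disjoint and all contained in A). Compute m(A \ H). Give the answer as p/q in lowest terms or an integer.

The ambient interval has length m(A) = 3 - (-3) = 6.
Since the holes are disjoint and sit inside A, by finite additivity
  m(H) = sum_i (b_i - a_i), and m(A \ H) = m(A) - m(H).
Computing the hole measures:
  m(H_1) = -3/2 - (-2) = 1/2.
  m(H_2) = -1/4 - (-5/4) = 1.
Summed: m(H) = 1/2 + 1 = 3/2.
So m(A \ H) = 6 - 3/2 = 9/2.

9/2


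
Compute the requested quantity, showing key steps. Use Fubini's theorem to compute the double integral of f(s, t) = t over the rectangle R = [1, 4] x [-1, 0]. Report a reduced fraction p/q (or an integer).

f(s, t) is a tensor product of a function of s and a function of t, and both factors are bounded continuous (hence Lebesgue integrable) on the rectangle, so Fubini's theorem applies:
  integral_R f d(m x m) = (integral_a1^b1 1 ds) * (integral_a2^b2 t dt).
Inner integral in s: integral_{1}^{4} 1 ds = (4^1 - 1^1)/1
  = 3.
Inner integral in t: integral_{-1}^{0} t dt = (0^2 - (-1)^2)/2
  = -1/2.
Product: (3) * (-1/2) = -3/2.

-3/2


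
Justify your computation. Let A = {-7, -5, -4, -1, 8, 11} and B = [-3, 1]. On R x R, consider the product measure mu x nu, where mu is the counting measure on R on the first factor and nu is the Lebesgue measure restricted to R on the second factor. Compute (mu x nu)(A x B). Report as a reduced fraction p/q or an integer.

For a measurable rectangle A x B, the product measure satisfies
  (mu x nu)(A x B) = mu(A) * nu(B).
  mu(A) = 6.
  nu(B) = 4.
  (mu x nu)(A x B) = 6 * 4 = 24.

24


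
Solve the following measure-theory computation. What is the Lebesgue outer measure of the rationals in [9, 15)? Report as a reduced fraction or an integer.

E = Q cap [9, 15) is a subset of Q, which is countable. Enumerate Q = {q_1, q_2, ...}; for any eps > 0, cover q_k by the open interval (q_k - eps/2^(k+1), q_k + eps/2^(k+1)), of length eps/2^k. The total cover length is sum_{k>=1} eps/2^k = eps. Hence m*(E) <= m*(Q) <= eps for every eps > 0, and since outer measure is non-negative, m*(E) = 0.

0


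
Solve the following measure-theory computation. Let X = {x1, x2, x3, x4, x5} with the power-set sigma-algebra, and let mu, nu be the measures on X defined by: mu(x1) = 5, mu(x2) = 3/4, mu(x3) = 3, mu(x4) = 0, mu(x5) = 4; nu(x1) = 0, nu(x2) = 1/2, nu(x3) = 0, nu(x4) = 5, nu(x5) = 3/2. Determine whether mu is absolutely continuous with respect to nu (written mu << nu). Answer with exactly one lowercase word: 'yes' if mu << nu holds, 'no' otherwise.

mu << nu means: every nu-null measurable set is also mu-null; equivalently, for every atom x, if nu({x}) = 0 then mu({x}) = 0.
Checking each atom:
  x1: nu = 0, mu = 5 > 0 -> violates mu << nu.
  x2: nu = 1/2 > 0 -> no constraint.
  x3: nu = 0, mu = 3 > 0 -> violates mu << nu.
  x4: nu = 5 > 0 -> no constraint.
  x5: nu = 3/2 > 0 -> no constraint.
The atom(s) x1, x3 violate the condition (nu = 0 but mu > 0). Therefore mu is NOT absolutely continuous w.r.t. nu.

no


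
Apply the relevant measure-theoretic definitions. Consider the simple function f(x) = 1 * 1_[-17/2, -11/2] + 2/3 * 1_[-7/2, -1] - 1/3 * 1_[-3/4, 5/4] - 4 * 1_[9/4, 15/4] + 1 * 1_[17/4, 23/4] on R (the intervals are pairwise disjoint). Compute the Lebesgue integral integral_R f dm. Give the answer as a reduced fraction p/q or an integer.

For a simple function f = sum_i c_i * 1_{A_i} with disjoint A_i,
  integral f dm = sum_i c_i * m(A_i).
Lengths of the A_i:
  m(A_1) = -11/2 - (-17/2) = 3.
  m(A_2) = -1 - (-7/2) = 5/2.
  m(A_3) = 5/4 - (-3/4) = 2.
  m(A_4) = 15/4 - 9/4 = 3/2.
  m(A_5) = 23/4 - 17/4 = 3/2.
Contributions c_i * m(A_i):
  (1) * (3) = 3.
  (2/3) * (5/2) = 5/3.
  (-1/3) * (2) = -2/3.
  (-4) * (3/2) = -6.
  (1) * (3/2) = 3/2.
Total: 3 + 5/3 - 2/3 - 6 + 3/2 = -1/2.

-1/2


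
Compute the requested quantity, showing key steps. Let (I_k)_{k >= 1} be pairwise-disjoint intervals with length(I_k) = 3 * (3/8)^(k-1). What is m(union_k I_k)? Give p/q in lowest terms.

By countable additivity of the Lebesgue measure on pairwise disjoint measurable sets,
  m(union_{k >= 1} I_k) = sum_{k >= 1} m(I_k) = sum_{k >= 1} a * r^(k-1),
  with a = 3 and r = 3/8.
Since 0 < r = 3/8 < 1, the geometric series converges:
  sum_{k >= 1} a * r^(k-1) = a / (1 - r).
  = 3 / (1 - 3/8)
  = 3 / (5/8)
  = 24/5.

24/5


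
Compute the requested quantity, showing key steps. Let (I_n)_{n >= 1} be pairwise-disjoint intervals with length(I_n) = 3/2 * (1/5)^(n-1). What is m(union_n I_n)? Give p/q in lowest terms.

By countable additivity of the Lebesgue measure on pairwise disjoint measurable sets,
  m(union_{n >= 1} I_n) = sum_{n >= 1} m(I_n) = sum_{n >= 1} a * r^(n-1),
  with a = 3/2 and r = 1/5.
Since 0 < r = 1/5 < 1, the geometric series converges:
  sum_{n >= 1} a * r^(n-1) = a / (1 - r).
  = 3/2 / (1 - 1/5)
  = 3/2 / (4/5)
  = 15/8.

15/8


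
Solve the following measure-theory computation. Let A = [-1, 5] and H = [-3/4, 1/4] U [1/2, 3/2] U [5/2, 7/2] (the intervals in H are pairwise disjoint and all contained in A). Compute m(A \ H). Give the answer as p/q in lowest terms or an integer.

The ambient interval has length m(A) = 5 - (-1) = 6.
Since the holes are disjoint and sit inside A, by finite additivity
  m(H) = sum_i (b_i - a_i), and m(A \ H) = m(A) - m(H).
Computing the hole measures:
  m(H_1) = 1/4 - (-3/4) = 1.
  m(H_2) = 3/2 - 1/2 = 1.
  m(H_3) = 7/2 - 5/2 = 1.
Summed: m(H) = 1 + 1 + 1 = 3.
So m(A \ H) = 6 - 3 = 3.

3


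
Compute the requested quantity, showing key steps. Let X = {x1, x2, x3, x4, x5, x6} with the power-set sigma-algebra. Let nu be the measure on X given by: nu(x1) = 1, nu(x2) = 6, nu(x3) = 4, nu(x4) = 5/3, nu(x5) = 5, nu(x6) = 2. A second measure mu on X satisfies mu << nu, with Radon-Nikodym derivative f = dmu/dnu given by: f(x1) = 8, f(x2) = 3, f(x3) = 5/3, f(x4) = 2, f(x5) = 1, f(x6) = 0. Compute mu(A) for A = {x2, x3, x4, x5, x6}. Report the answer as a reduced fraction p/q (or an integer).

By the defining property of the Radon-Nikodym derivative, for every measurable set A,
  mu(A) = integral_A f dnu.
Since nu is a discrete measure concentrated on the atoms of X, the integral over A reduces to the sum
  mu(A) = sum_{x in A} f(x) * nu({x}).
Computing each term:
  x2: f(x2) * nu(x2) = 3 * 6 = 18.
  x3: f(x3) * nu(x3) = 5/3 * 4 = 20/3.
  x4: f(x4) * nu(x4) = 2 * 5/3 = 10/3.
  x5: f(x5) * nu(x5) = 1 * 5 = 5.
  x6: f(x6) * nu(x6) = 0 * 2 = 0.
Summing: mu(A) = 18 + 20/3 + 10/3 + 5 + 0 = 33.

33


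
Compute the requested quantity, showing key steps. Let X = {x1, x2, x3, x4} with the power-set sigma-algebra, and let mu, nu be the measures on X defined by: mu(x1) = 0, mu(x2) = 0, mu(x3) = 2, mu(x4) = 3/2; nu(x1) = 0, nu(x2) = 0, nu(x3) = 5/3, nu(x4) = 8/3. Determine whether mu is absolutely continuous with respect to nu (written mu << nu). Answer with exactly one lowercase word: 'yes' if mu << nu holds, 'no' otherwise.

mu << nu means: every nu-null measurable set is also mu-null; equivalently, for every atom x, if nu({x}) = 0 then mu({x}) = 0.
Checking each atom:
  x1: nu = 0, mu = 0 -> consistent with mu << nu.
  x2: nu = 0, mu = 0 -> consistent with mu << nu.
  x3: nu = 5/3 > 0 -> no constraint.
  x4: nu = 8/3 > 0 -> no constraint.
No atom violates the condition. Therefore mu << nu.

yes


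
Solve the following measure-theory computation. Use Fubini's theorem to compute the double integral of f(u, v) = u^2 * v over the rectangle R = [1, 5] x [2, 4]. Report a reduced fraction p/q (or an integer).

f(u, v) is a tensor product of a function of u and a function of v, and both factors are bounded continuous (hence Lebesgue integrable) on the rectangle, so Fubini's theorem applies:
  integral_R f d(m x m) = (integral_a1^b1 u^2 du) * (integral_a2^b2 v dv).
Inner integral in u: integral_{1}^{5} u^2 du = (5^3 - 1^3)/3
  = 124/3.
Inner integral in v: integral_{2}^{4} v dv = (4^2 - 2^2)/2
  = 6.
Product: (124/3) * (6) = 248.

248


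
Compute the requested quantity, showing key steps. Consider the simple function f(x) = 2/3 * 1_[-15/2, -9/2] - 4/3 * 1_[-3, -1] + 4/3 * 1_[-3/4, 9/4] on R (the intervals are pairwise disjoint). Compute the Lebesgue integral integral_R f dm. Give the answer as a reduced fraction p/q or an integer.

For a simple function f = sum_i c_i * 1_{A_i} with disjoint A_i,
  integral f dm = sum_i c_i * m(A_i).
Lengths of the A_i:
  m(A_1) = -9/2 - (-15/2) = 3.
  m(A_2) = -1 - (-3) = 2.
  m(A_3) = 9/4 - (-3/4) = 3.
Contributions c_i * m(A_i):
  (2/3) * (3) = 2.
  (-4/3) * (2) = -8/3.
  (4/3) * (3) = 4.
Total: 2 - 8/3 + 4 = 10/3.

10/3


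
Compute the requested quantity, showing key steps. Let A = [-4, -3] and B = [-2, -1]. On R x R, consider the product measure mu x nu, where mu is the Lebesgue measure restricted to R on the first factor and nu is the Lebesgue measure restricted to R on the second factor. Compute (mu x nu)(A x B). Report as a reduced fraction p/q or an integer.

For a measurable rectangle A x B, the product measure satisfies
  (mu x nu)(A x B) = mu(A) * nu(B).
  mu(A) = 1.
  nu(B) = 1.
  (mu x nu)(A x B) = 1 * 1 = 1.

1


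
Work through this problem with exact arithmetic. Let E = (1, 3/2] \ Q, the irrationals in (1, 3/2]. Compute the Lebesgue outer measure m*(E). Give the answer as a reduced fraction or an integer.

The interval I = (1, 3/2] has m(I) = 3/2 - 1 = 1/2 (endpoints are measure-zero, so open/closed/half-open agree). Write I = (I cap Q) u (I \ Q). The rationals in I are countable, so m*(I cap Q) = 0 (cover each rational by intervals whose total length is arbitrarily small). By countable subadditivity m*(I) <= m*(I cap Q) + m*(I \ Q), hence m*(I \ Q) >= m(I) = 1/2. The reverse inequality m*(I \ Q) <= m*(I) = 1/2 is trivial since (I \ Q) is a subset of I. Therefore m*(I \ Q) = 1/2.

1/2


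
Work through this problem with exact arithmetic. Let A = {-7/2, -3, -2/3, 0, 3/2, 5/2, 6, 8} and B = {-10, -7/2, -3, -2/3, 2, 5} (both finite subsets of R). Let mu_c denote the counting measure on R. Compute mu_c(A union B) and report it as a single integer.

Counting measure on a finite set equals cardinality. By inclusion-exclusion, |A union B| = |A| + |B| - |A cap B|.
|A| = 8, |B| = 6, |A cap B| = 3.
So mu_c(A union B) = 8 + 6 - 3 = 11.

11


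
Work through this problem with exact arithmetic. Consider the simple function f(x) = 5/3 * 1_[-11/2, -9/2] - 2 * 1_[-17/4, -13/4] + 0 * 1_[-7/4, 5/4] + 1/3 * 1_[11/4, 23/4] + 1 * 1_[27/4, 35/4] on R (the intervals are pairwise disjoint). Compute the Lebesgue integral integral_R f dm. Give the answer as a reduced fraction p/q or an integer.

For a simple function f = sum_i c_i * 1_{A_i} with disjoint A_i,
  integral f dm = sum_i c_i * m(A_i).
Lengths of the A_i:
  m(A_1) = -9/2 - (-11/2) = 1.
  m(A_2) = -13/4 - (-17/4) = 1.
  m(A_3) = 5/4 - (-7/4) = 3.
  m(A_4) = 23/4 - 11/4 = 3.
  m(A_5) = 35/4 - 27/4 = 2.
Contributions c_i * m(A_i):
  (5/3) * (1) = 5/3.
  (-2) * (1) = -2.
  (0) * (3) = 0.
  (1/3) * (3) = 1.
  (1) * (2) = 2.
Total: 5/3 - 2 + 0 + 1 + 2 = 8/3.

8/3


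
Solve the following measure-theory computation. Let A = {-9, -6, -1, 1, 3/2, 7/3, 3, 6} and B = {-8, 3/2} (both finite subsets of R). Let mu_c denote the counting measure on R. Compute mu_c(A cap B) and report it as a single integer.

Counting measure on a finite set equals cardinality. mu_c(A cap B) = |A cap B| (elements appearing in both).
Enumerating the elements of A that also lie in B gives 1 element(s).
So mu_c(A cap B) = 1.

1


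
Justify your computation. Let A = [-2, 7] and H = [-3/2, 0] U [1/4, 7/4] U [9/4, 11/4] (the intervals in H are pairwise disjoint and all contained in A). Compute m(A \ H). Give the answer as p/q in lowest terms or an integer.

The ambient interval has length m(A) = 7 - (-2) = 9.
Since the holes are disjoint and sit inside A, by finite additivity
  m(H) = sum_i (b_i - a_i), and m(A \ H) = m(A) - m(H).
Computing the hole measures:
  m(H_1) = 0 - (-3/2) = 3/2.
  m(H_2) = 7/4 - 1/4 = 3/2.
  m(H_3) = 11/4 - 9/4 = 1/2.
Summed: m(H) = 3/2 + 3/2 + 1/2 = 7/2.
So m(A \ H) = 9 - 7/2 = 11/2.

11/2


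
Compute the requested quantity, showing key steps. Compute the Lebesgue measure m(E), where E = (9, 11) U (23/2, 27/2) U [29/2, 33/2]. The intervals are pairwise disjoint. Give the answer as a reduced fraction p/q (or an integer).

For pairwise disjoint intervals, m(union_i I_i) = sum_i m(I_i),
and m is invariant under swapping open/closed endpoints (single points have measure 0).
So m(E) = sum_i (b_i - a_i).
  I_1 has length 11 - 9 = 2.
  I_2 has length 27/2 - 23/2 = 2.
  I_3 has length 33/2 - 29/2 = 2.
Summing:
  m(E) = 2 + 2 + 2 = 6.

6


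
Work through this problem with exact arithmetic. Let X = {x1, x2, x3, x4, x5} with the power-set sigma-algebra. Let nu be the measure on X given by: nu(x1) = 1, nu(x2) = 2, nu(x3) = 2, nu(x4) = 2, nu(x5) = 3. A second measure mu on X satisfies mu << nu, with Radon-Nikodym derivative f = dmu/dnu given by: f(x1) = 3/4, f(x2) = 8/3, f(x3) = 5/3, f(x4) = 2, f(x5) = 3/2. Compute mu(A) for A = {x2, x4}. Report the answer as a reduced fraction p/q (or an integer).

By the defining property of the Radon-Nikodym derivative, for every measurable set A,
  mu(A) = integral_A f dnu.
Since nu is a discrete measure concentrated on the atoms of X, the integral over A reduces to the sum
  mu(A) = sum_{x in A} f(x) * nu({x}).
Computing each term:
  x2: f(x2) * nu(x2) = 8/3 * 2 = 16/3.
  x4: f(x4) * nu(x4) = 2 * 2 = 4.
Summing: mu(A) = 16/3 + 4 = 28/3.

28/3


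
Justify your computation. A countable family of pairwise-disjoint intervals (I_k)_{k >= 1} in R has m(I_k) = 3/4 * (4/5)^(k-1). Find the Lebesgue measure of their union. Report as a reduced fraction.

By countable additivity of the Lebesgue measure on pairwise disjoint measurable sets,
  m(union_{k >= 1} I_k) = sum_{k >= 1} m(I_k) = sum_{k >= 1} a * r^(k-1),
  with a = 3/4 and r = 4/5.
Since 0 < r = 4/5 < 1, the geometric series converges:
  sum_{k >= 1} a * r^(k-1) = a / (1 - r).
  = 3/4 / (1 - 4/5)
  = 3/4 / (1/5)
  = 15/4.

15/4
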